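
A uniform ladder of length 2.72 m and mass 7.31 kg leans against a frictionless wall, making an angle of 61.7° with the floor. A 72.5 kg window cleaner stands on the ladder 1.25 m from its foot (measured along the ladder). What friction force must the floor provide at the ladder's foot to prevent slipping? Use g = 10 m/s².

Take moments about the foot of the ladder.
Ladder weight 7.31×10 = 73.1 N acts at 1.36 m along the ladder; its horizontal arm is 1.36·cos61.7° = 0.6448 m → τ = 47.13 N·m clockwise.
Window cleaner: 72.5×10 = 725 N at 1.25 m → arm 0.5926 m → τ = 429.6 N·m clockwise.
Wall normal N acts horizontally at the top; its moment arm is the height L sinθ = 2.72·sin61.7° = 2.395 m, counterclockwise.
Balancing moments: N × 2.395 = 476.7, giving N = 199 N.
ΣFx = 0: friction at the foot balances the wall's push, so f = N_wall = 199 N.

f ≈ 199 N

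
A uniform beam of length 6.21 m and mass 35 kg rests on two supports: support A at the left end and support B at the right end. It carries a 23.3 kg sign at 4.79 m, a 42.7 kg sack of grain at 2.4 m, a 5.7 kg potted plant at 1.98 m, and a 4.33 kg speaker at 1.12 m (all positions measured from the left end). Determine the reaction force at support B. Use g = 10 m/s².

R_B ≈ 546 N

About support A:
Beam weight: 35 × 10 = 350 N down at 3.105 m → arm 3.105 m, τ = 350 × 3.105 = 1087 N·m clockwise.
Sign: 23.3 × 10 = 233 N down at 4.79 m → arm 4.79 m, τ = 233 × 4.79 = 1116 N·m clockwise.
Sack of grain: 42.7 × 10 = 427 N down at 2.4 m → arm 2.4 m, τ = 427 × 2.4 = 1025 N·m clockwise.
Potted plant: 5.7 × 10 = 57 N down at 1.98 m → arm 1.98 m, τ = 57 × 1.98 = 112.9 N·m clockwise.
Speaker: 4.33 × 10 = 43.3 N down at 1.12 m → arm 1.12 m, τ = 43.3 × 1.12 = 48.5 N·m clockwise.
Net load moment about support A = 3389 N·m clockwise.
Reaction R at support B is upward at 6.21 m, arm 6.21 m → moment R × 6.21 counterclockwise.
For rotational equilibrium, R × 6.21 = 3389, so R = 546 N.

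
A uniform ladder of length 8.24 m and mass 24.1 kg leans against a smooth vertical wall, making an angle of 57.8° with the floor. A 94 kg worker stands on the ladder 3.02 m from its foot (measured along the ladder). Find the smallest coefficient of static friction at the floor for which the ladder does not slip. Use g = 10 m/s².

Take moments about the foot of the ladder.
Ladder weight 24.1×10 = 241 N acts at 4.12 m along the ladder; its horizontal arm is 4.12·cos57.8° = 2.195 m → τ = 529 N·m clockwise.
Worker: 94×10 = 940 N at 3.02 m → arm 1.609 m → τ = 1512 N·m clockwise.
Wall normal N acts horizontally at the top; its moment arm is the height L sinθ = 8.24·sin57.8° = 6.973 m, counterclockwise.
For rotational equilibrium, N × 6.973 = 2041, so N = 292.7 N.
ΣFx = 0 ⇒ f = N_wall = 292.7 N. ΣFy = 0 ⇒ N_floor = 1181 N.
μ_min = f / N_floor = 292.7 / 1181 = 0.248.

μ_min ≈ 0.248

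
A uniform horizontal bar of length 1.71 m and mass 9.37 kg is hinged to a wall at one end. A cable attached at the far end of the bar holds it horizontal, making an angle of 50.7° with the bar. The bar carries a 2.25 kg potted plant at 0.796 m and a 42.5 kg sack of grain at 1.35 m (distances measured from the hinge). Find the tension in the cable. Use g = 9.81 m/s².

T ≈ 498 N

Taking torques about the hinge:
Beam weight: 9.37 × 9.81 = 91.92 N down at 0.855 m → arm 0.855 m, τ = 91.92 × 0.855 = 78.59 N·m clockwise.
Potted plant: 2.25 × 9.81 = 22.07 N down at 0.796 m → arm 0.796 m, τ = 22.07 × 0.796 = 17.57 N·m clockwise.
Sack of grain: 42.5 × 9.81 = 416.9 N down at 1.35 m → arm 1.35 m, τ = 416.9 × 1.35 = 562.8 N·m clockwise.
Total clockwise load moment = 659 N·m.
The cable tension T acts at 1.71 m; only its component perpendicular to the bar, T sinθ, produces torque. sin 50.7° = 0.7738.
Setting net torque to zero: T × 1.71 × 0.7738 = 659 → T = 659 / 1.323 = 498 N.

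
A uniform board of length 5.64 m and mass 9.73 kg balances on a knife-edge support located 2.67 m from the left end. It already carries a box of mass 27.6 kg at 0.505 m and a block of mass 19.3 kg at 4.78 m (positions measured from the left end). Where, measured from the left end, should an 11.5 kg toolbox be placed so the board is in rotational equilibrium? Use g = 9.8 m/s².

Take moments about the knife-edge support (at 2.67 m from the left end).
Beam weight: 9.73 × 9.8 = 95.35 N down at 2.82 m → arm 0.15 m, τ = 95.35 × 0.15 = 14.3 N·m clockwise.
Box: 27.6 × 9.8 = 270.5 N down at 0.505 m → arm 2.165 m, τ = 270.5 × 2.165 = 585.6 N·m counterclockwise.
Block: 19.3 × 9.8 = 189.1 N down at 4.78 m → arm 2.11 m, τ = 189.1 × 2.11 = 399 N·m clockwise.
Net moment of existing loads = 172.3 N·m counterclockwise.
The toolbox weighs 11.5 × 9.8 = 112.7 N and must supply an equal clockwise moment, so its lever arm about the knife-edge support is 172.3 / 112.7 = 1.53 m.
That puts it at 2.67 + 1.53 = 4.2 m from the left end.

x ≈ 4.2 m from the left end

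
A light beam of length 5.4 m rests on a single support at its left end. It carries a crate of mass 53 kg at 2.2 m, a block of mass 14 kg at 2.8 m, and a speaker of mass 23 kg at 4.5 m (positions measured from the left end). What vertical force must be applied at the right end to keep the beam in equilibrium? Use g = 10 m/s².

F ≈ 480 N

Taking torques about the left end:
Crate: 53 × 10 = 530 N down at 2.2 m → arm 2.2 m, τ = 530 × 2.2 = 1166 N·m clockwise.
Block: 14 × 10 = 140 N down at 2.8 m → arm 2.8 m, τ = 140 × 2.8 = 392 N·m clockwise.
Speaker: 23 × 10 = 230 N down at 4.5 m → arm 4.5 m, τ = 230 × 4.5 = 1035 N·m clockwise.
Net moment of the loads = 2593 N·m clockwise.
The upward force F acts at the right end, arm 5.4 m, giving F × 5.4 counterclockwise.
For rotational equilibrium, F × 5.4 = 2593, so F = 2593 / 5.4 = 480 N.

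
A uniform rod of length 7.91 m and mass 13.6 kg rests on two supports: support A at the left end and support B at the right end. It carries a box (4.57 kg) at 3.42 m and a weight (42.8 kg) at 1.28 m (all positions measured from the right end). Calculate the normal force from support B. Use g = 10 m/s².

Take moments about support A.
Beam weight: 13.6 × 10 = 136 N down at 3.955 m → arm 3.955 m, τ = 136 × 3.955 = 537.9 N·m clockwise.
Box: 4.57 × 10 = 45.7 N down at 3.42 m → arm 4.49 m, τ = 45.7 × 4.49 = 205.2 N·m clockwise.
Weight: 42.8 × 10 = 428 N down at 1.28 m → arm 6.63 m, τ = 428 × 6.63 = 2838 N·m clockwise.
Net load moment about support A = 3581 N·m clockwise.
Reaction R at support B is upward at 0 m, arm 7.91 m → moment R × 7.91 counterclockwise.
Balancing moments: R × 7.91 = 3581, giving R = 453 N.

R_B ≈ 453 N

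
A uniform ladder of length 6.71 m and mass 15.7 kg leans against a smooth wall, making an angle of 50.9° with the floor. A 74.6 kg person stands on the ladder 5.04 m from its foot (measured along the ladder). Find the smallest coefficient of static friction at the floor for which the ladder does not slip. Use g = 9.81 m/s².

Sum moments about the foot of the ladder (the floor normal and friction both act there and drop out).
Ladder weight 15.7×9.81 = 154 N acts at 3.355 m along the ladder; its horizontal arm is 3.355·cos50.9° = 2.116 m → τ = 325.9 N·m clockwise.
Person: 74.6×9.81 = 731.8 N at 5.04 m → arm 3.179 m → τ = 2326 N·m clockwise.
Wall normal N acts horizontally at the top; its moment arm is the height L sinθ = 6.71·sin50.9° = 5.207 m, counterclockwise.
For rotational equilibrium, N × 5.207 = 2652, so N = 509.3 N.
ΣFx = 0 ⇒ f = N_wall = 509.3 N. ΣFy = 0 ⇒ N_floor = 885.8 N.
μ_min = f / N_floor = 509.3 / 885.8 = 0.575.

μ_min ≈ 0.575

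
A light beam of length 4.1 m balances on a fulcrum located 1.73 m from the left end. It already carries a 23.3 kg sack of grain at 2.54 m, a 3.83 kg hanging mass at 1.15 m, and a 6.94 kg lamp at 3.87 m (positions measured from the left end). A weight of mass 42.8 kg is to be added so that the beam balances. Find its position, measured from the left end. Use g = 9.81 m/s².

Sum moments about the fulcrum (at 1.73 m from the left end) (the support reaction has zero arm there).
Sack of grain: 23.3 × 9.81 = 228.6 N down at 2.54 m → arm 0.81 m, τ = 228.6 × 0.81 = 185.2 N·m clockwise.
Hanging mass: 3.83 × 9.81 = 37.57 N down at 1.15 m → arm 0.58 m, τ = 37.57 × 0.58 = 21.79 N·m counterclockwise.
Lamp: 6.94 × 9.81 = 68.08 N down at 3.87 m → arm 2.14 m, τ = 68.08 × 2.14 = 145.7 N·m clockwise.
Net moment of existing loads = 309.1 N·m clockwise.
The weight weighs 42.8 × 9.81 = 419.9 N and must supply an equal counterclockwise moment, so its lever arm about the fulcrum is 309.1 / 419.9 = 0.736 m.
That puts it at 1.73 − 0.736 = 0.994 m from the left end.

x ≈ 0.994 m from the left end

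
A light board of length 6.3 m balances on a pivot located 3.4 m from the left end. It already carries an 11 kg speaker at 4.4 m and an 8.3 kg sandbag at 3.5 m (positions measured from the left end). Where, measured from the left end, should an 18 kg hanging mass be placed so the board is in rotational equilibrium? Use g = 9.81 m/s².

x ≈ 2.74 m from the left end

Take moments about the pivot (at 3.4 m from the left end).
Speaker: 11 × 9.81 = 107.9 N down at 4.4 m → arm 1 m, τ = 107.9 × 1 = 107.9 N·m clockwise.
Sandbag: 8.3 × 9.81 = 81.42 N down at 3.5 m → arm 0.1 m, τ = 81.42 × 0.1 = 8.142 N·m clockwise.
Net moment of existing loads = 116 N·m clockwise.
The hanging mass weighs 18 × 9.81 = 176.6 N and must supply an equal counterclockwise moment, so its lever arm about the pivot is 116 / 176.6 = 0.657 m.
That puts it at 3.4 − 0.657 = 2.74 m from the left end.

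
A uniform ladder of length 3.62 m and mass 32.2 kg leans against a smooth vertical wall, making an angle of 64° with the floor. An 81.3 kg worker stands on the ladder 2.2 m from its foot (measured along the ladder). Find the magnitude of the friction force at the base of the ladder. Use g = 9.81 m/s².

f ≈ 313 N

Sum moments about the foot of the ladder (the floor normal and friction both act there and drop out).
Ladder weight 32.2×9.81 = 315.9 N acts at 1.81 m along the ladder; its horizontal arm is 1.81·cos64° = 0.7935 m → τ = 250.7 N·m clockwise.
Worker: 81.3×9.81 = 797.6 N at 2.2 m → arm 0.9644 m → τ = 769.2 N·m clockwise.
Wall normal N acts horizontally at the top; its moment arm is the height L sinθ = 3.62·sin64° = 3.254 m, counterclockwise.
Στ = 0 ⇒ N × 3.254 = 1020 ⇒ N = 313 N.
ΣFx = 0: friction at the foot balances the wall's push, so f = N_wall = 313 N.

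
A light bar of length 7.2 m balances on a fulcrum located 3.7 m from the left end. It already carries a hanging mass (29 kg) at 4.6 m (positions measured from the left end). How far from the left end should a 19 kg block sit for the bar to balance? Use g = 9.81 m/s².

x ≈ 2.33 m from the left end

Taking torques about the fulcrum (at 3.7 m from the left end):
Hanging mass: 29 × 9.81 = 284.5 N down at 4.6 m → arm 0.9 m, τ = 284.5 × 0.9 = 256.1 N·m clockwise.
Net moment of existing loads = 256.1 N·m clockwise.
The block weighs 19 × 9.81 = 186.4 N and must supply an equal counterclockwise moment, so its lever arm about the fulcrum is 256.1 / 186.4 = 1.37 m.
That puts it at 3.7 − 1.37 = 2.33 m from the left end.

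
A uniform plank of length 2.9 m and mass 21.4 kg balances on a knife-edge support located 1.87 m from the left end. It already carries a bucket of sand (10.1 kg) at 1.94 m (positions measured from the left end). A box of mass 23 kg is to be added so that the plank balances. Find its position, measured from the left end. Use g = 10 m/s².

About the knife-edge support (at 1.87 m from the left end):
Beam weight: 21.4 × 10 = 214 N down at 1.45 m → arm 0.42 m, τ = 214 × 0.42 = 89.88 N·m counterclockwise.
Bucket of sand: 10.1 × 10 = 101 N down at 1.94 m → arm 0.07 m, τ = 101 × 0.07 = 7.07 N·m clockwise.
Net moment of existing loads = 82.81 N·m counterclockwise.
The box weighs 23 × 10 = 230 N and must supply an equal clockwise moment, so its lever arm about the knife-edge support is 82.81 / 230 = 0.36 m.
That puts it at 1.87 + 0.36 = 2.23 m from the left end.

x ≈ 2.23 m from the left end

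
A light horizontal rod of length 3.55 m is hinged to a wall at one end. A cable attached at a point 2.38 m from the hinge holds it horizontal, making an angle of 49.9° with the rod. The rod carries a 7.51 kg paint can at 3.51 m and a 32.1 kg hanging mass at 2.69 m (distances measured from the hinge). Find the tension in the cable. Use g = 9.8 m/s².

T ≈ 607 N

Sum moments about the hinge (the unknown hinge reaction has zero arm there).
Paint can: 7.51 × 9.8 = 73.6 N down at 3.51 m → arm 3.51 m, τ = 73.6 × 3.51 = 258.3 N·m clockwise.
Hanging mass: 32.1 × 9.8 = 314.6 N down at 2.69 m → arm 2.69 m, τ = 314.6 × 2.69 = 846.3 N·m clockwise.
Total clockwise load moment = 1105 N·m.
The cable tension T acts at 2.38 m; only its component perpendicular to the rod, T sinθ, produces torque. sin 49.9° = 0.7649.
Στ = 0 ⇒ T × 2.38 × 0.7649 = 1105 ⇒ T = 1105 / 1.82 = 607 N.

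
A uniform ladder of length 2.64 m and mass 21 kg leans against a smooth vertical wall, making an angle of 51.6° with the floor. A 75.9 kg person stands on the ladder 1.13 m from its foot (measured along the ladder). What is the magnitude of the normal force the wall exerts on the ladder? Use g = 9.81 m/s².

N_wall ≈ 334 N

Sum moments about the foot of the ladder (the floor normal and friction both act there and drop out).
Ladder weight 21×9.81 = 206 N acts at 1.32 m along the ladder; its horizontal arm is 1.32·cos51.6° = 0.8199 m → τ = 168.9 N·m clockwise.
Person: 75.9×9.81 = 744.6 N at 1.13 m → arm 0.7019 m → τ = 522.6 N·m clockwise.
Wall normal N acts horizontally at the top; its moment arm is the height L sinθ = 2.64·sin51.6° = 2.069 m, counterclockwise.
Στ = 0 ⇒ N × 2.069 = 691.5 ⇒ N = 334 N.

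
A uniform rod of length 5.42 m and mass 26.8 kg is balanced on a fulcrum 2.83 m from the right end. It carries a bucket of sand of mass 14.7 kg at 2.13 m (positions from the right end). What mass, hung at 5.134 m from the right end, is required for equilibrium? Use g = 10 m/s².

Take moments about the fulcrum (at 2.83 m from the right end).
Beam weight: 26.8 × 10 = 268 N down at 2.71 m → arm 0.12 m, τ = 268 × 0.12 = 32.16 N·m clockwise.
Bucket of sand: 14.7 × 10 = 147 N down at 2.13 m → arm 0.7 m, τ = 147 × 0.7 = 102.9 N·m clockwise.
Net moment of known loads = 135.1 N·m clockwise.
An unknown mass m at 5.134 m has arm 2.304 m; its moment is m·g·2.304 counterclockwise.
Balancing moments: m × 10 × 2.304 = 135.1, giving m = 135.1 / (10 × 2.304) = 5.86 kg.

m ≈ 5.86 kg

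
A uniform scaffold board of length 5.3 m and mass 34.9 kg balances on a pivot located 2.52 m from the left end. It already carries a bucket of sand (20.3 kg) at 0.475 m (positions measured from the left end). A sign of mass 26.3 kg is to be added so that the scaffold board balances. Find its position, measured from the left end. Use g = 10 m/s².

x ≈ 3.93 m from the left end

About the pivot (at 2.52 m from the left end):
Beam weight: 34.9 × 10 = 349 N down at 2.65 m → arm 0.13 m, τ = 349 × 0.13 = 45.37 N·m clockwise.
Bucket of sand: 20.3 × 10 = 203 N down at 0.475 m → arm 2.045 m, τ = 203 × 2.045 = 415.1 N·m counterclockwise.
Net moment of existing loads = 369.7 N·m counterclockwise.
The sign weighs 26.3 × 10 = 263 N and must supply an equal clockwise moment, so its lever arm about the pivot is 369.7 / 263 = 1.41 m.
That puts it at 2.52 + 1.41 = 3.93 m from the left end.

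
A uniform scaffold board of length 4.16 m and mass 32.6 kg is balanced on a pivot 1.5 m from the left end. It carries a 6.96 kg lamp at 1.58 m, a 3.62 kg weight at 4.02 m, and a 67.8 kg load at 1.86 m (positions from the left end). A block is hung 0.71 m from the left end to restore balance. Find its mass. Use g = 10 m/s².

Taking torques about the pivot (at 1.5 m from the left end):
Beam weight: 32.6 × 10 = 326 N down at 2.08 m → arm 0.58 m, τ = 326 × 0.58 = 189.1 N·m clockwise.
Lamp: 6.96 × 10 = 69.6 N down at 1.58 m → arm 0.08 m, τ = 69.6 × 0.08 = 5.568 N·m clockwise.
Weight: 3.62 × 10 = 36.2 N down at 4.02 m → arm 2.52 m, τ = 36.2 × 2.52 = 91.22 N·m clockwise.
Load: 67.8 × 10 = 678 N down at 1.86 m → arm 0.36 m, τ = 678 × 0.36 = 244.1 N·m clockwise.
Net moment of known loads = 530 N·m clockwise.
An unknown mass m at 0.71 m has arm 0.79 m; its moment is m·g·0.79 counterclockwise.
Setting net torque to zero: m × 10 × 0.79 = 530 → m = 530 / (10 × 0.79) = 67.1 kg.

m ≈ 67.1 kg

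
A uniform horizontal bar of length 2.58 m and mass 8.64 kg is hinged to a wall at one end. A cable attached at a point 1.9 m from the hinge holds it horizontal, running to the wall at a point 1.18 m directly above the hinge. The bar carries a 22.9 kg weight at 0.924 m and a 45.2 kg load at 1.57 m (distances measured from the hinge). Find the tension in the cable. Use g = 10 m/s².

Choose the hinge as the axis so the unknown hinge reaction has zero arm there.
Beam weight: 8.64 × 10 = 86.4 N down at 1.29 m → arm 1.29 m, τ = 86.4 × 1.29 = 111.5 N·m clockwise.
Weight: 22.9 × 10 = 229 N down at 0.924 m → arm 0.924 m, τ = 229 × 0.924 = 211.6 N·m clockwise.
Load: 45.2 × 10 = 452 N down at 1.57 m → arm 1.57 m, τ = 452 × 1.57 = 709.6 N·m clockwise.
Total clockwise load moment = 1033 N·m.
The cable tension T acts at 1.9 m; only its component perpendicular to the bar, T sinθ, produces torque. sinθ = h/√(h²+d²) = 1.18/√(1.18²+1.9²) = 0.5276.
Στ = 0 ⇒ T × 1.9 × 0.5276 = 1033 ⇒ T = 1033 / 1.002 = 1030 N.

T ≈ 1030 N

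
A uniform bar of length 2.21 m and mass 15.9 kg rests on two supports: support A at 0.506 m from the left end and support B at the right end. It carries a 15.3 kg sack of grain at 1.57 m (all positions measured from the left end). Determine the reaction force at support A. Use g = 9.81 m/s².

R_A ≈ 158 N

Sum moments about support B (its reaction then has zero moment arm).
Beam weight: 15.9 × 9.81 = 156 N down at 1.105 m → arm 1.105 m, τ = 156 × 1.105 = 172.4 N·m counterclockwise.
Sack of grain: 15.3 × 9.81 = 150.1 N down at 1.57 m → arm 0.64 m, τ = 150.1 × 0.64 = 96.06 N·m counterclockwise.
Net load moment about support B = 268.5 N·m counterclockwise.
Reaction R at support A is upward at 0.506 m, arm 1.704 m → moment R × 1.704 clockwise.
Balancing moments: R × 1.704 = 268.5, giving R = 158 N.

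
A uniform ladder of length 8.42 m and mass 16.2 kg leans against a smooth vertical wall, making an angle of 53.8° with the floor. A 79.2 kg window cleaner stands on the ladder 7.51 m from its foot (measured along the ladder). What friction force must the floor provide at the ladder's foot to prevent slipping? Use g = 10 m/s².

f ≈ 576 N

Choose the foot of the ladder as the axis so the floor normal and friction both act there and drop out.
Ladder weight 16.2×10 = 162 N acts at 4.21 m along the ladder; its horizontal arm is 4.21·cos53.8° = 2.486 m → τ = 402.7 N·m clockwise.
Window cleaner: 79.2×10 = 792 N at 7.51 m → arm 4.435 m → τ = 3513 N·m clockwise.
Wall normal N acts horizontally at the top; its moment arm is the height L sinθ = 8.42·sin53.8° = 6.795 m, counterclockwise.
For rotational equilibrium, N × 6.795 = 3916, so N = 576 N.
ΣFx = 0: friction at the foot balances the wall's push, so f = N_wall = 576 N.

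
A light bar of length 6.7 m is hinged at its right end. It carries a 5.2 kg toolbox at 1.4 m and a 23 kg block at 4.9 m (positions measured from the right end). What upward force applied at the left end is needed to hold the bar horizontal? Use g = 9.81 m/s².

About the right end:
Toolbox: 5.2 × 9.81 = 51.01 N down at 1.4 m → arm 1.4 m, τ = 51.01 × 1.4 = 71.41 N·m counterclockwise.
Block: 23 × 9.81 = 225.6 N down at 4.9 m → arm 4.9 m, τ = 225.6 × 4.9 = 1105 N·m counterclockwise.
Net moment of the loads = 1176 N·m counterclockwise.
The upward force F acts at the left end, arm 6.7 m, giving F × 6.7 clockwise.
For rotational equilibrium, F × 6.7 = 1176, so F = 1176 / 6.7 = 176 N.

F ≈ 176 N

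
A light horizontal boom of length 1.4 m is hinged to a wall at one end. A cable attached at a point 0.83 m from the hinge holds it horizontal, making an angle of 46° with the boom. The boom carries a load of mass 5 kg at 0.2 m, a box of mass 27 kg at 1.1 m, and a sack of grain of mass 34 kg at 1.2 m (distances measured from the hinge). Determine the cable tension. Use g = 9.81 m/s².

T ≈ 1170 N

About the hinge:
Load: 5 × 9.81 = 49.05 N down at 0.2 m → arm 0.2 m, τ = 49.05 × 0.2 = 9.81 N·m clockwise.
Box: 27 × 9.81 = 264.9 N down at 1.1 m → arm 1.1 m, τ = 264.9 × 1.1 = 291.4 N·m clockwise.
Sack of grain: 34 × 9.81 = 333.5 N down at 1.2 m → arm 1.2 m, τ = 333.5 × 1.2 = 400.2 N·m clockwise.
Total clockwise load moment = 701.4 N·m.
The cable tension T acts at 0.83 m; only its component perpendicular to the boom, T sinθ, produces torque. sin 46° = 0.7193.
For rotational equilibrium, T × 0.83 × 0.7193 = 701.4, so T = 701.4 / 0.597 = 1170 N.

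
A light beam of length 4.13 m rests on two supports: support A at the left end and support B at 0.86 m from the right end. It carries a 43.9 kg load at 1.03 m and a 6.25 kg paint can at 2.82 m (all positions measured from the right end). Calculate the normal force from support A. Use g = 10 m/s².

About support B:
Load: 43.9 × 10 = 439 N down at 1.03 m → arm 0.17 m, τ = 439 × 0.17 = 74.63 N·m counterclockwise.
Paint can: 6.25 × 10 = 62.5 N down at 2.82 m → arm 1.96 m, τ = 62.5 × 1.96 = 122.5 N·m counterclockwise.
Net load moment about support B = 197.1 N·m counterclockwise.
Reaction R at support A is upward at 4.13 m, arm 3.27 m → moment R × 3.27 clockwise.
Στ = 0 ⇒ R × 3.27 = 197.1 ⇒ R = 60.3 N.

R_A ≈ 60.3 N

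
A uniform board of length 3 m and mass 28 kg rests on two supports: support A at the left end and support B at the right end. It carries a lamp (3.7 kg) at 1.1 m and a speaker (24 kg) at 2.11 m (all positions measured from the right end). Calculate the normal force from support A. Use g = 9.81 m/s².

R_A ≈ 316 N

About support B:
Beam weight: 28 × 9.81 = 274.7 N down at 1.5 m → arm 1.5 m, τ = 274.7 × 1.5 = 412 N·m counterclockwise.
Lamp: 3.7 × 9.81 = 36.3 N down at 1.1 m → arm 1.1 m, τ = 36.3 × 1.1 = 39.93 N·m counterclockwise.
Speaker: 24 × 9.81 = 235.4 N down at 2.11 m → arm 2.11 m, τ = 235.4 × 2.11 = 496.7 N·m counterclockwise.
Net load moment about support B = 948.6 N·m counterclockwise.
Reaction R at support A is upward at 3 m, arm 3 m → moment R × 3 clockwise.
For rotational equilibrium, R × 3 = 948.6, so R = 316 N.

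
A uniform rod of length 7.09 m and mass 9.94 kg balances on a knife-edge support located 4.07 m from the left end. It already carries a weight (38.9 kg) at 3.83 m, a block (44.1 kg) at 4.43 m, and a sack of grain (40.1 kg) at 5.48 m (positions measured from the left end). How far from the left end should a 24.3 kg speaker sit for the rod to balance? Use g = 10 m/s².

x ≈ 1.69 m from the left end

Sum moments about the knife-edge support (at 4.07 m from the left end) (the support reaction has zero arm there).
Beam weight: 9.94 × 10 = 99.4 N down at 3.545 m → arm 0.525 m, τ = 99.4 × 0.525 = 52.19 N·m counterclockwise.
Weight: 38.9 × 10 = 389 N down at 3.83 m → arm 0.24 m, τ = 389 × 0.24 = 93.36 N·m counterclockwise.
Block: 44.1 × 10 = 441 N down at 4.43 m → arm 0.36 m, τ = 441 × 0.36 = 158.8 N·m clockwise.
Sack of grain: 40.1 × 10 = 401 N down at 5.48 m → arm 1.41 m, τ = 401 × 1.41 = 565.4 N·m clockwise.
Net moment of existing loads = 578.6 N·m clockwise.
The speaker weighs 24.3 × 10 = 243 N and must supply an equal counterclockwise moment, so its lever arm about the knife-edge support is 578.6 / 243 = 2.38 m.
That puts it at 4.07 − 2.38 = 1.69 m from the left end.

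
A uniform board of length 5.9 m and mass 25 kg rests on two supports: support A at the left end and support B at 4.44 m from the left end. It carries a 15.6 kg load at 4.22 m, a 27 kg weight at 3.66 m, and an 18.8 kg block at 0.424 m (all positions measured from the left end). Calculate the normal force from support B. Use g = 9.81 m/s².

Take moments about support A.
Beam weight: 25 × 9.81 = 245.2 N down at 2.95 m → arm 2.95 m, τ = 245.2 × 2.95 = 723.3 N·m clockwise.
Load: 15.6 × 9.81 = 153 N down at 4.22 m → arm 4.22 m, τ = 153 × 4.22 = 645.7 N·m clockwise.
Weight: 27 × 9.81 = 264.9 N down at 3.66 m → arm 3.66 m, τ = 264.9 × 3.66 = 969.5 N·m clockwise.
Block: 18.8 × 9.81 = 184.4 N down at 0.424 m → arm 0.424 m, τ = 184.4 × 0.424 = 78.19 N·m clockwise.
Net load moment about support A = 2417 N·m clockwise.
Reaction R at support B is upward at 4.44 m, arm 4.44 m → moment R × 4.44 counterclockwise.
Στ = 0 ⇒ R × 4.44 = 2417 ⇒ R = 544 N.

R_B ≈ 544 N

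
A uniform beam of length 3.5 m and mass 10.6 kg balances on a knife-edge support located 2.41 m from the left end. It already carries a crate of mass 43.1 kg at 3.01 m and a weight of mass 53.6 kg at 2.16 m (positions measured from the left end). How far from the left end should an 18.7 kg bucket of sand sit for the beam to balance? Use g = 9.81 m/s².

x ≈ 2.12 m from the left end

Sum moments about the knife-edge support (at 2.41 m from the left end) (the support reaction has zero arm there).
Beam weight: 10.6 × 9.81 = 104 N down at 1.75 m → arm 0.66 m, τ = 104 × 0.66 = 68.64 N·m counterclockwise.
Crate: 43.1 × 9.81 = 422.8 N down at 3.01 m → arm 0.6 m, τ = 422.8 × 0.6 = 253.7 N·m clockwise.
Weight: 53.6 × 9.81 = 525.8 N down at 2.16 m → arm 0.25 m, τ = 525.8 × 0.25 = 131.4 N·m counterclockwise.
Net moment of existing loads = 53.66 N·m clockwise.
The bucket of sand weighs 18.7 × 9.81 = 183.4 N and must supply an equal counterclockwise moment, so its lever arm about the knife-edge support is 53.66 / 183.4 = 0.293 m.
That puts it at 2.41 − 0.293 = 2.12 m from the left end.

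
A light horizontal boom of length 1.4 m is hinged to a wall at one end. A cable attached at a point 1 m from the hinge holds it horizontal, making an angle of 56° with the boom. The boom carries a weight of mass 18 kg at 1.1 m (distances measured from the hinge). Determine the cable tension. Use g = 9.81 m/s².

Sum moments about the hinge (the unknown hinge reaction has zero arm there).
Weight: 18 × 9.81 = 176.6 N down at 1.1 m → arm 1.1 m, τ = 176.6 × 1.1 = 194.3 N·m clockwise.
Total clockwise load moment = 194.3 N·m.
The cable tension T acts at 1 m; only its component perpendicular to the boom, T sinθ, produces torque. sin 56° = 0.829.
For rotational equilibrium, T × 1 × 0.829 = 194.3, so T = 194.3 / 0.829 = 234 N.

T ≈ 234 N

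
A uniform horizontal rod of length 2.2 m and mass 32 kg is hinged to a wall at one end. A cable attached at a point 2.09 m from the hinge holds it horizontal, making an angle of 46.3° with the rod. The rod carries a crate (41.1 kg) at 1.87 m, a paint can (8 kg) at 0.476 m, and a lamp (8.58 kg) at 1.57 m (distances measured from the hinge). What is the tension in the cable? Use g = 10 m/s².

Taking torques about the hinge:
Beam weight: 32 × 10 = 320 N down at 1.1 m → arm 1.1 m, τ = 320 × 1.1 = 352 N·m clockwise.
Crate: 41.1 × 10 = 411 N down at 1.87 m → arm 1.87 m, τ = 411 × 1.87 = 768.6 N·m clockwise.
Paint can: 8 × 10 = 80 N down at 0.476 m → arm 0.476 m, τ = 80 × 0.476 = 38.08 N·m clockwise.
Lamp: 8.58 × 10 = 85.8 N down at 1.57 m → arm 1.57 m, τ = 85.8 × 1.57 = 134.7 N·m clockwise.
Total clockwise load moment = 1293 N·m.
The cable tension T acts at 2.09 m; only its component perpendicular to the rod, T sinθ, produces torque. sin 46.3° = 0.723.
For rotational equilibrium, T × 2.09 × 0.723 = 1293, so T = 1293 / 1.511 = 856 N.

T ≈ 856 N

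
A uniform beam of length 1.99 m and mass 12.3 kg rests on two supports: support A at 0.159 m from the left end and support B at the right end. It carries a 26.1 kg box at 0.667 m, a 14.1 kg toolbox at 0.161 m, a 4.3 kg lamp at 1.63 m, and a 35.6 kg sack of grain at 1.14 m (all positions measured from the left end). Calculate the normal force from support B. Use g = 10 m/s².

R_B ≈ 354 N

Take moments about support A.
Beam weight: 12.3 × 10 = 123 N down at 0.995 m → arm 0.836 m, τ = 123 × 0.836 = 102.8 N·m clockwise.
Box: 26.1 × 10 = 261 N down at 0.667 m → arm 0.508 m, τ = 261 × 0.508 = 132.6 N·m clockwise.
Toolbox: 14.1 × 10 = 141 N down at 0.161 m → arm 0.002 m, τ = 141 × 0.002 = 0.282 N·m clockwise.
Lamp: 4.3 × 10 = 43 N down at 1.63 m → arm 1.471 m, τ = 43 × 1.471 = 63.25 N·m clockwise.
Sack of grain: 35.6 × 10 = 356 N down at 1.14 m → arm 0.981 m, τ = 356 × 0.981 = 349.2 N·m clockwise.
Net load moment about support A = 648.1 N·m clockwise.
Reaction R at support B is upward at 1.99 m, arm 1.831 m → moment R × 1.831 counterclockwise.
Balancing moments: R × 1.831 = 648.1, giving R = 354 N.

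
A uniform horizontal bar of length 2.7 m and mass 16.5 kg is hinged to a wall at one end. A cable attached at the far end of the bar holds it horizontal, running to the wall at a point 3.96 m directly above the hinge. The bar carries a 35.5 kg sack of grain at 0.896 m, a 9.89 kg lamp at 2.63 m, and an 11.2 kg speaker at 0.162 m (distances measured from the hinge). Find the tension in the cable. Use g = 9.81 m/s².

T ≈ 360 N

Taking torques about the hinge:
Beam weight: 16.5 × 9.81 = 161.9 N down at 1.35 m → arm 1.35 m, τ = 161.9 × 1.35 = 218.6 N·m clockwise.
Sack of grain: 35.5 × 9.81 = 348.3 N down at 0.896 m → arm 0.896 m, τ = 348.3 × 0.896 = 312.1 N·m clockwise.
Lamp: 9.89 × 9.81 = 97.02 N down at 2.63 m → arm 2.63 m, τ = 97.02 × 2.63 = 255.2 N·m clockwise.
Speaker: 11.2 × 9.81 = 109.9 N down at 0.162 m → arm 0.162 m, τ = 109.9 × 0.162 = 17.8 N·m clockwise.
Total clockwise load moment = 803.7 N·m.
The cable tension T acts at 2.7 m; only its component perpendicular to the bar, T sinθ, produces torque. sinθ = h/√(h²+d²) = 3.96/√(3.96²+2.7²) = 0.8262.
For rotational equilibrium, T × 2.7 × 0.8262 = 803.7, so T = 803.7 / 2.231 = 360 N.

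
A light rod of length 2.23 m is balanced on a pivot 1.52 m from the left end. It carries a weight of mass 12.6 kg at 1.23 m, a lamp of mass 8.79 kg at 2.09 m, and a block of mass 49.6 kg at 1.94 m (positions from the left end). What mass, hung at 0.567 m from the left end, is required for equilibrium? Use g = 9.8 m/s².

m ≈ 23.3 kg

Take moments about the pivot (at 1.52 m from the left end).
Weight: 12.6 × 9.8 = 123.5 N down at 1.23 m → arm 0.29 m, τ = 123.5 × 0.29 = 35.81 N·m counterclockwise.
Lamp: 8.79 × 9.8 = 86.14 N down at 2.09 m → arm 0.57 m, τ = 86.14 × 0.57 = 49.1 N·m clockwise.
Block: 49.6 × 9.8 = 486.1 N down at 1.94 m → arm 0.42 m, τ = 486.1 × 0.42 = 204.2 N·m clockwise.
Net moment of known loads = 217.5 N·m clockwise.
An unknown mass m at 0.567 m has arm 0.953 m; its moment is m·g·0.953 counterclockwise.
Στ = 0 ⇒ m × 9.8 × 0.953 = 217.5 ⇒ m = 217.5 / (9.8 × 0.953) = 23.3 kg.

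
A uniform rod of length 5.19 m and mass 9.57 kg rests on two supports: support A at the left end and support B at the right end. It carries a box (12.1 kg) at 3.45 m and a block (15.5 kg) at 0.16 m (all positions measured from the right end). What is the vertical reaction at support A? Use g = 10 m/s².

About support B:
Beam weight: 9.57 × 10 = 95.7 N down at 2.595 m → arm 2.595 m, τ = 95.7 × 2.595 = 248.3 N·m counterclockwise.
Box: 12.1 × 10 = 121 N down at 3.45 m → arm 3.45 m, τ = 121 × 3.45 = 417.5 N·m counterclockwise.
Block: 15.5 × 10 = 155 N down at 0.16 m → arm 0.16 m, τ = 155 × 0.16 = 24.8 N·m counterclockwise.
Net load moment about support B = 690.6 N·m counterclockwise.
Reaction R at support A is upward at 5.19 m, arm 5.19 m → moment R × 5.19 clockwise.
Στ = 0 ⇒ R × 5.19 = 690.6 ⇒ R = 133 N.

R_A ≈ 133 N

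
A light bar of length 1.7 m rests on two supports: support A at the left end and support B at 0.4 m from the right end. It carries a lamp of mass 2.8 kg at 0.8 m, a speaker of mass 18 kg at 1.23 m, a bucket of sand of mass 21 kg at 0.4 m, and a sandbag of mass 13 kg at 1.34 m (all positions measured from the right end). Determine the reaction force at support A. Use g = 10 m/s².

R_A ≈ 218 N

Sum moments about support B (its reaction then has zero moment arm).
Lamp: 2.8 × 10 = 28 N down at 0.8 m → arm 0.4 m, τ = 28 × 0.4 = 11.2 N·m counterclockwise.
Speaker: 18 × 10 = 180 N down at 1.23 m → arm 0.83 m, τ = 180 × 0.83 = 149.4 N·m counterclockwise.
Bucket of sand: acts at the support B, moment arm 0 → no torque.
Sandbag: 13 × 10 = 130 N down at 1.34 m → arm 0.94 m, τ = 130 × 0.94 = 122.2 N·m counterclockwise.
Net load moment about support B = 282.8 N·m counterclockwise.
Reaction R at support A is upward at 1.7 m, arm 1.3 m → moment R × 1.3 clockwise.
Στ = 0 ⇒ R × 1.3 = 282.8 ⇒ R = 218 N.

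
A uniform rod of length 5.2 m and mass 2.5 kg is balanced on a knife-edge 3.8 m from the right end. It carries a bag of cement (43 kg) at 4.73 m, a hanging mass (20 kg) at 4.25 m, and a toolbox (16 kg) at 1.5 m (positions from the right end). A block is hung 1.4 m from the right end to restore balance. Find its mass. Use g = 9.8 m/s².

Taking torques about the knife-edge (at 3.8 m from the right end):
Beam weight: 2.5 × 9.8 = 24.5 N down at 2.6 m → arm 1.2 m, τ = 24.5 × 1.2 = 29.4 N·m clockwise.
Bag of cement: 43 × 9.8 = 421.4 N down at 4.73 m → arm 0.93 m, τ = 421.4 × 0.93 = 391.9 N·m counterclockwise.
Hanging mass: 20 × 9.8 = 196 N down at 4.25 m → arm 0.45 m, τ = 196 × 0.45 = 88.2 N·m counterclockwise.
Toolbox: 16 × 9.8 = 156.8 N down at 1.5 m → arm 2.3 m, τ = 156.8 × 2.3 = 360.6 N·m clockwise.
Net moment of known loads = 90.1 N·m counterclockwise.
An unknown mass m at 1.4 m has arm 2.4 m; its moment is m·g·2.4 clockwise.
Setting net torque to zero: m × 9.8 × 2.4 = 90.1 → m = 90.1 / (9.8 × 2.4) = 3.83 kg.

m ≈ 3.83 kg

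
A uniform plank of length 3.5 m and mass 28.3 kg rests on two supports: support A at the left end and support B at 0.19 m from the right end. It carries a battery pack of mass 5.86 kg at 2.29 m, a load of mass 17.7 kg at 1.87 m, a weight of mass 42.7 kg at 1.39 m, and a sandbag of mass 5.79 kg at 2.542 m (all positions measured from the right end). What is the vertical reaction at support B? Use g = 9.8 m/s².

Choose support A as the axis so its reaction then has zero moment arm.
Beam weight: 28.3 × 9.8 = 277.3 N down at 1.75 m → arm 1.75 m, τ = 277.3 × 1.75 = 485.3 N·m clockwise.
Battery pack: 5.86 × 9.8 = 57.43 N down at 2.29 m → arm 1.21 m, τ = 57.43 × 1.21 = 69.49 N·m clockwise.
Load: 17.7 × 9.8 = 173.5 N down at 1.87 m → arm 1.63 m, τ = 173.5 × 1.63 = 282.8 N·m clockwise.
Weight: 42.7 × 9.8 = 418.5 N down at 1.39 m → arm 2.11 m, τ = 418.5 × 2.11 = 883 N·m clockwise.
Sandbag: 5.79 × 9.8 = 56.74 N down at 2.542 m → arm 0.958 m, τ = 56.74 × 0.958 = 54.36 N·m clockwise.
Net load moment about support A = 1775 N·m clockwise.
Reaction R at support B is upward at 0.19 m, arm 3.31 m → moment R × 3.31 counterclockwise.
Balancing moments: R × 3.31 = 1775, giving R = 536 N.

R_B ≈ 536 N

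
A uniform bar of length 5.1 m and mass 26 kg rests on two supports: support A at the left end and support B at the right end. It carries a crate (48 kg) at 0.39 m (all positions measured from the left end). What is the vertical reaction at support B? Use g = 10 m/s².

Sum moments about support A (its reaction then has zero moment arm).
Beam weight: 26 × 10 = 260 N down at 2.55 m → arm 2.55 m, τ = 260 × 2.55 = 663 N·m clockwise.
Crate: 48 × 10 = 480 N down at 0.39 m → arm 0.39 m, τ = 480 × 0.39 = 187.2 N·m clockwise.
Net load moment about support A = 850.2 N·m clockwise.
Reaction R at support B is upward at 5.1 m, arm 5.1 m → moment R × 5.1 counterclockwise.
Στ = 0 ⇒ R × 5.1 = 850.2 ⇒ R = 167 N.

R_B ≈ 167 N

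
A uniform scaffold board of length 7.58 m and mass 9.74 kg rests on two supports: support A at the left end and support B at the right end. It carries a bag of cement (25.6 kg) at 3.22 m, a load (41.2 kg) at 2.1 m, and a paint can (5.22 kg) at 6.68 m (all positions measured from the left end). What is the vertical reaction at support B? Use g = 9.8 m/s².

Taking torques about support A:
Beam weight: 9.74 × 9.8 = 95.45 N down at 3.79 m → arm 3.79 m, τ = 95.45 × 3.79 = 361.8 N·m clockwise.
Bag of cement: 25.6 × 9.8 = 250.9 N down at 3.22 m → arm 3.22 m, τ = 250.9 × 3.22 = 807.9 N·m clockwise.
Load: 41.2 × 9.8 = 403.8 N down at 2.1 m → arm 2.1 m, τ = 403.8 × 2.1 = 848 N·m clockwise.
Paint can: 5.22 × 9.8 = 51.16 N down at 6.68 m → arm 6.68 m, τ = 51.16 × 6.68 = 341.7 N·m clockwise.
Net load moment about support A = 2359 N·m clockwise.
Reaction R at support B is upward at 7.58 m, arm 7.58 m → moment R × 7.58 counterclockwise.
Balancing moments: R × 7.58 = 2359, giving R = 311 N.

R_B ≈ 311 N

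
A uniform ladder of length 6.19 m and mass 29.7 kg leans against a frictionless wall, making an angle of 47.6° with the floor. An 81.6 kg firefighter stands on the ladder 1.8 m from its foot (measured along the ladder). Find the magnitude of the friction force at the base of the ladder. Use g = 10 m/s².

About the foot of the ladder:
Ladder weight 29.7×10 = 297 N acts at 3.095 m along the ladder; its horizontal arm is 3.095·cos47.6° = 2.087 m → τ = 619.8 N·m clockwise.
Firefighter: 81.6×10 = 816 N at 1.8 m → arm 1.214 m → τ = 990.6 N·m clockwise.
Wall normal N acts horizontally at the top; its moment arm is the height L sinθ = 6.19·sin47.6° = 4.571 m, counterclockwise.
Setting net torque to zero: N × 4.571 = 1610 → N = 352 N.
ΣFx = 0: friction at the foot balances the wall's push, so f = N_wall = 352 N.

f ≈ 352 N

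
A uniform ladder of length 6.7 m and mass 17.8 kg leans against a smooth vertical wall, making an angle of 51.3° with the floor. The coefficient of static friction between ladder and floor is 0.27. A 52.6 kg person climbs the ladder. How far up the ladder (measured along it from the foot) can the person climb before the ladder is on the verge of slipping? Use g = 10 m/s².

d ≈ 1.89 m

Sum moments about the foot of the ladder (the floor normal and friction both act there and drop out).
Ladder weight 17.8×10 = 178 N acts at 3.35 m along the ladder; its horizontal arm is 3.35·cos51.3° = 2.095 m → τ = 372.9 N·m clockwise.
Person weight 52.6×10 = 526 N at distance d → arm d·cos51.3° → τ = 526·d·0.6252 clockwise.
Wall normal N at the top has arm L sinθ = 5.229 m counterclockwise, so Στ = 0 gives N·5.229 = 372.9 + 328.9·d.
ΣFy = 0 ⇒ N_floor = 704 N, so the maximum friction is μ_s·N_floor = 0.27×704 = 190.1 N. ΣFx = 0 ⇒ N_wall = f, so at the slipping point N = 190.1 N.
Substituting: 190.1×5.229 = 372.9 + 328.9·d ⇒ d = (994 − 372.9) / 328.9 = 1.89 m.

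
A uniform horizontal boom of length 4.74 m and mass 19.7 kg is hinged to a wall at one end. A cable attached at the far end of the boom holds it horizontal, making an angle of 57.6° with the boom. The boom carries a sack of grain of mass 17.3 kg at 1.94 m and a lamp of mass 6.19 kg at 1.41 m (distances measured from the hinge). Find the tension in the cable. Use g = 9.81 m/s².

T ≈ 218 N

Taking torques about the hinge:
Beam weight: 19.7 × 9.81 = 193.3 N down at 2.37 m → arm 2.37 m, τ = 193.3 × 2.37 = 458.1 N·m clockwise.
Sack of grain: 17.3 × 9.81 = 169.7 N down at 1.94 m → arm 1.94 m, τ = 169.7 × 1.94 = 329.2 N·m clockwise.
Lamp: 6.19 × 9.81 = 60.72 N down at 1.41 m → arm 1.41 m, τ = 60.72 × 1.41 = 85.62 N·m clockwise.
Total clockwise load moment = 872.9 N·m.
The cable tension T acts at 4.74 m; only its component perpendicular to the boom, T sinθ, produces torque. sin 57.6° = 0.8443.
For rotational equilibrium, T × 4.74 × 0.8443 = 872.9, so T = 872.9 / 4.002 = 218 N.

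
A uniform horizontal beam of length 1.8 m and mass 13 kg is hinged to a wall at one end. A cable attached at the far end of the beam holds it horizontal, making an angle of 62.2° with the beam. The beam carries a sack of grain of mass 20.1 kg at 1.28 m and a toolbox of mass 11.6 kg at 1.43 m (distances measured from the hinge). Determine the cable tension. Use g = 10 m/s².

T ≈ 339 N

Taking torques about the hinge:
Beam weight: 13 × 10 = 130 N down at 0.9 m → arm 0.9 m, τ = 130 × 0.9 = 117 N·m clockwise.
Sack of grain: 20.1 × 10 = 201 N down at 1.28 m → arm 1.28 m, τ = 201 × 1.28 = 257.3 N·m clockwise.
Toolbox: 11.6 × 10 = 116 N down at 1.43 m → arm 1.43 m, τ = 116 × 1.43 = 165.9 N·m clockwise.
Total clockwise load moment = 540.2 N·m.
The cable tension T acts at 1.8 m; only its component perpendicular to the beam, T sinθ, produces torque. sin 62.2° = 0.8846.
Balancing moments: T × 1.8 × 0.8846 = 540.2, giving T = 540.2 / 1.592 = 339 N.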